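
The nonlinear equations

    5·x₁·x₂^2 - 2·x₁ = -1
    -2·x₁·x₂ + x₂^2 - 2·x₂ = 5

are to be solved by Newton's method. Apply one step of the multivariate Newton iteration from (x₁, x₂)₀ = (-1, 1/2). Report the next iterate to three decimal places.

(-4.826, 1.424)

At (-1, 1/2): F = (1.750, -4.750).
Jacobian J = [[5·x₂^2 - 2, 10·x₁·x₂], [-2·x₂, -2·x₁ + 2·x₂ - 2]].
At the point, J = [[-0.750, -5.000], [-1.000, 1.000]] (det J = -5.750).
Solving J·Δ = −F gives Δ = (-3.826, 0.924).
Then the next iterate is (x₁, x₂)₁ = (-4.826, 1.424).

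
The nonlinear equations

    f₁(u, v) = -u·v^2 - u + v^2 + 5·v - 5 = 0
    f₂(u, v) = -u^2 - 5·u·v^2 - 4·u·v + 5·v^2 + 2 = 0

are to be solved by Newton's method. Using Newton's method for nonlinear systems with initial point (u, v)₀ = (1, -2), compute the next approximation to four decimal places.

At (1, -2): F = (-16.0000, 9.0000).
Jacobian J = [[-v^2 - 1, -2·u·v + 2·v + 5], [-2·u - 5·v^2 - 4·v, -10·u·v - 4·u + 10·v]].
At the point, J = [[-5.0000, 5.0000], [-14.0000, -4.0000]] (det J = 90.0000).
Solving J·Δ = −F gives Δ = (-0.2111, 2.9889).
Then the next iterate is (u, v)₁ = (0.7889, 0.9889).

(0.7889, 0.9889)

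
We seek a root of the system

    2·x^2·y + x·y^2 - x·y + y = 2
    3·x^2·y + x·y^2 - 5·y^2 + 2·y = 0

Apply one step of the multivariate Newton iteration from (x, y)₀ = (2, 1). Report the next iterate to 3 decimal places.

(1.177, 0.962)

At (2, 1): F = (7.000, 11.000).
Jacobian J = [[4·x·y + y^2 - y, 2·x^2 + 2·x·y - x + 1], [6·x·y + y^2, 3·x^2 + 2·x·y - 10·y + 2]].
At the point, J = [[8.000, 11.000], [13.000, 8.000]] (det J = -79.000).
Solving J·Δ = −F gives Δ = (-0.823, -0.038).
Then the next iterate is (x, y)₁ = (1.177, 0.962).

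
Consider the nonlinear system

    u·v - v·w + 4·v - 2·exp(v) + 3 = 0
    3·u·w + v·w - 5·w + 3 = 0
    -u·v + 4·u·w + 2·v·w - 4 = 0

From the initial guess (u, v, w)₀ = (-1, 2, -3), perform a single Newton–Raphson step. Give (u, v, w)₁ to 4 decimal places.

(-0.8631, 1.2166, 0.6863)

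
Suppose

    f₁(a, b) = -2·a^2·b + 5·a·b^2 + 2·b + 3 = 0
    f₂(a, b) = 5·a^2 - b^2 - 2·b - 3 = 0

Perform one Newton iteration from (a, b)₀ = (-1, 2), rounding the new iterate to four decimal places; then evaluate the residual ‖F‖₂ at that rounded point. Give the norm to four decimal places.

3.4526

At (-1, 2): F = (-17.0000, -6.0000).
Jacobian J = [[-4·a·b + 5·b^2, -2·a^2 + 10·a·b + 2], [10·a, -2·b - 2]].
At the point, J = [[28.0000, -20.0000], [-10.0000, -6.0000]] (det J = -368.0000).
Solving J·Δ = −F gives Δ = (-0.0489, -0.9185).
Then the next iterate is (a, b)₁ = (-1.0489, 1.0815).
Re-evaluating at (-1.0489, 1.0815): F = (-3.350902, -0.831686), so ‖F‖₂ = 3.4526.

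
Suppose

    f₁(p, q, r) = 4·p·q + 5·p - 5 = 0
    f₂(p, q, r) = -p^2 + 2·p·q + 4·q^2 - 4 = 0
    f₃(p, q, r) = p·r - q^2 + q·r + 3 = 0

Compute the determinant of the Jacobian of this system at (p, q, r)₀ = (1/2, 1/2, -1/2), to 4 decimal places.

J = [[4·q + 5, 4·p, 0], [-2·p + 2·q, 2·p + 8·q, 0], [r, -2·q + r, p + q]].
At the point, J = [[7.0000, 2.0000, 0.0000], [0.0000, 5.0000, 0.0000], [-0.5000, -1.5000, 1.0000]].
det J = 35.0000.

35.0000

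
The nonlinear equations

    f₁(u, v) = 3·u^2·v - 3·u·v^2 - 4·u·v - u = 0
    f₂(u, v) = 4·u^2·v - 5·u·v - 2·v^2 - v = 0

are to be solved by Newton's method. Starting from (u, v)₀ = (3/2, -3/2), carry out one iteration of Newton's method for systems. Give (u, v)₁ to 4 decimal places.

At (3/2, -3/2): F = (-12.7500, -5.2500).
Jacobian J = [[6·u·v - 3·v^2 - 4·v - 1, 3·u^2 - 6·u·v - 4·u], [8·u·v - 5·v, 4·u^2 - 5·u - 4·v - 1]].
At the point, J = [[-15.2500, 14.2500], [-10.5000, 6.5000]] (det J = 50.5000).
Solving J·Δ = −F gives Δ = (0.1597, 1.0656).
Then the next iterate is (u, v)₁ = (1.6597, -0.4344).

(1.6597, -0.4344)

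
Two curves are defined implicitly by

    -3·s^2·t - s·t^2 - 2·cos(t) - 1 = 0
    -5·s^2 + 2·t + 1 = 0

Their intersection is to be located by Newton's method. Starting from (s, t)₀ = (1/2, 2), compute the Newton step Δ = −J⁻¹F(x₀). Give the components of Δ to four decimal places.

At (1/2, 2): F = (-3.667706, 3.7500).
Jacobian J = [[-6·s·t - t^2, -3·s^2 - 2·s·t + 2·sin(t)], [-10·s, 2]].
At the point, J = [[-10.0000, -0.931405], [-5.0000, 2.0000]] (det J = -24.657026).
Solving J·Δ = −F gives Δ = (-0.1558, -2.2646).

(-0.1558, -2.2646)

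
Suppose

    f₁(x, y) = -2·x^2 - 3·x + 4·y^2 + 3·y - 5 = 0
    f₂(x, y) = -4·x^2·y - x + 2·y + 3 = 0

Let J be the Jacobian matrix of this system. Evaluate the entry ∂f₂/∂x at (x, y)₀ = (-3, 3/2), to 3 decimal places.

35.000

∂f₂/∂x = -8·x·y - 1.
At (-3, 3/2) this is 35.000.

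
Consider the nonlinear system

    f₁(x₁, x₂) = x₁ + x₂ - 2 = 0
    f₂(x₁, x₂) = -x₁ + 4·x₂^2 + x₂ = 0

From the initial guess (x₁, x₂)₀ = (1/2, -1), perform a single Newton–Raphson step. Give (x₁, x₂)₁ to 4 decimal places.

(3.0000, -1.0000)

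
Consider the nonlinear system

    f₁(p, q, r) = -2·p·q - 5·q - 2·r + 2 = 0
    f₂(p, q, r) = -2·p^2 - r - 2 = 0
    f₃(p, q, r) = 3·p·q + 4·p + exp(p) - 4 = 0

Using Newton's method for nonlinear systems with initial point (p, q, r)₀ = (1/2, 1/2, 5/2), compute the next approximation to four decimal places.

At (1/2, 1/2, 5/2): F = (-6.0000, -5.0000, 0.398721).
Jacobian J = [[-2·q, -2·p - 5, -2], [-4·p, 0, -1], [3·q + exp(p) + 4, 3·p, 0]].
At the point, J = [[-1.0000, -6.0000, -2.0000], [-2.0000, 0.0000, -1.0000], [7.148721, 1.5000, 0.0000]] (det J = 47.392328).
Solving J·Δ = −F gives Δ = (-0.1771, 0.5781, -4.6458).
Then the next iterate is (p, q, r)₁ = (0.3229, 1.0781, -2.1458).

(0.3229, 1.0781, -2.1458)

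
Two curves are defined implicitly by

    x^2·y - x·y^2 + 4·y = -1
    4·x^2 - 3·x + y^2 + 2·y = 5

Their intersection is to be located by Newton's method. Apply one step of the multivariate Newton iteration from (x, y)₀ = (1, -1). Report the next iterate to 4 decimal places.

At (1, -1): F = (-5.0000, -5.0000).
Jacobian J = [[2·x·y - y^2, x^2 - 2·x·y + 4], [8·x - 3, 2·y + 2]].
At the point, J = [[-3.0000, 7.0000], [5.0000, 0.0000]] (det J = -35.0000).
Solving J·Δ = −F gives Δ = (1.0000, 1.1429).
Then the next iterate is (x, y)₁ = (2.0000, 0.1429).

(2.0000, 0.1429)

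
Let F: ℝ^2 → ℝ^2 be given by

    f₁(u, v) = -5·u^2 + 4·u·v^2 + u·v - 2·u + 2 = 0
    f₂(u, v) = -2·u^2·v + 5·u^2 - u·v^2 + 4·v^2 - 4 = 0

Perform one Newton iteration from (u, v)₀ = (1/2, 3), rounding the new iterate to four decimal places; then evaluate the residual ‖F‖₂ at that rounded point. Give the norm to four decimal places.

8.0782

At (1/2, 3): F = (19.2500, 27.2500).
Jacobian J = [[-10·u + 4·v^2 + v - 2, 8·u·v + u], [-4·u·v + 10·u - v^2, -2·u^2 - 2·u·v + 8·v]].
At the point, J = [[32.0000, 12.5000], [-10.0000, 20.5000]] (det J = 781.0000).
Solving J·Δ = −F gives Δ = (-0.0691, -1.3630).
Then the next iterate is (u, v)₁ = (0.4309, 1.6370).
Re-evaluating at (0.4309, 1.6370): F = (5.534059, 5.884838), so ‖F‖₂ = 8.0782.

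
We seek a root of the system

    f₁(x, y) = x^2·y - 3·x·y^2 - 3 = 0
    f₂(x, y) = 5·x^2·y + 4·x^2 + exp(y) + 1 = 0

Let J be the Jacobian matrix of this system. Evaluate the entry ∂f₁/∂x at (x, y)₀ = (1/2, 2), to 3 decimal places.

-10.000

∂f₁/∂x = 2·x·y - 3·y^2.
At (1/2, 2) this is -10.000.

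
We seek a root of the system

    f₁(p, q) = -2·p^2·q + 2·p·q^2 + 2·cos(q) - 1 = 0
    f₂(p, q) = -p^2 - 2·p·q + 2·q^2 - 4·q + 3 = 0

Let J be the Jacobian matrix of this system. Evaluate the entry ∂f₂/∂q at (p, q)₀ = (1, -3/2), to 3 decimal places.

-12.000

∂f₂/∂q = -2·p + 4·q - 4.
At (1, -3/2) this is -12.000.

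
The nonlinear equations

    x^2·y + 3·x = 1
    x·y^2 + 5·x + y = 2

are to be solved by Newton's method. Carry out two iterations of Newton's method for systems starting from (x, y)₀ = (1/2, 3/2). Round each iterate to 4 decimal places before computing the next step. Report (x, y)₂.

(0.3222, 0.3825)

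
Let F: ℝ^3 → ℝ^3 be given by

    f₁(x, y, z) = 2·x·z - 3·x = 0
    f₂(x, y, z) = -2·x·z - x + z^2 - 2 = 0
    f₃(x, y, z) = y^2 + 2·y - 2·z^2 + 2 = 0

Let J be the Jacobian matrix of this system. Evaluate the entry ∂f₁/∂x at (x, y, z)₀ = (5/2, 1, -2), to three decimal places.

-7.000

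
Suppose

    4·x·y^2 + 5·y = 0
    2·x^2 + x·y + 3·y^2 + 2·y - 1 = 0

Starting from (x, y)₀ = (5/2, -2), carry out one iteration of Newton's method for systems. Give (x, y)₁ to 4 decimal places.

At (5/2, -2): F = (30.0000, 14.5000).
Jacobian J = [[4·y^2, 8·x·y + 5], [4·x + y, x + 6·y + 2]].
At the point, J = [[16.0000, -35.0000], [8.0000, -7.5000]] (det J = 160.0000).
Solving J·Δ = −F gives Δ = (-1.7656, 0.0500).
Then the next iterate is (x, y)₁ = (0.7344, -1.9500).

(0.7344, -1.9500)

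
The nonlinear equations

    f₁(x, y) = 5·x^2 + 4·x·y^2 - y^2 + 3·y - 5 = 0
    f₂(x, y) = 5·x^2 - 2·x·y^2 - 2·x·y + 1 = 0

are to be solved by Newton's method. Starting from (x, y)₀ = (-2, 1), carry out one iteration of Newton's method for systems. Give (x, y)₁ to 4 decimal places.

At (-2, 1): F = (9.0000, 29.0000).
Jacobian J = [[10·x + 4·y^2, 8·x·y - 2·y + 3], [10·x - 2·y^2 - 2·y, -4·x·y - 2·x]].
At the point, J = [[-16.0000, -15.0000], [-24.0000, 12.0000]] (det J = -552.0000).
Solving J·Δ = −F gives Δ = (0.9837, -0.4493).
Then the next iterate is (x, y)₁ = (-1.0163, 0.5507).

(-1.0163, 0.5507)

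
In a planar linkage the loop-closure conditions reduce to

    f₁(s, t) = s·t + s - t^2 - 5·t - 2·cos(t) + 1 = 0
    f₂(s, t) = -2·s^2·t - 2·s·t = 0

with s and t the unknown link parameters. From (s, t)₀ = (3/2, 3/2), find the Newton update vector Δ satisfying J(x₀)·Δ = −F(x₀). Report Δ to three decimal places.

At (3/2, 3/2): F = (-5.14147, -11.250).
Jacobian J = [[t + 1, s - 2·t + 2·sin(t) - 5], [-4·s·t - 2·t, -2·s^2 - 2·s]].
At the point, J = [[2.500, -4.50501], [-12.000, -7.500]] (det J = -72.81012).
Solving J·Δ = −F gives Δ = (-0.166, -1.234).

(-0.166, -1.234)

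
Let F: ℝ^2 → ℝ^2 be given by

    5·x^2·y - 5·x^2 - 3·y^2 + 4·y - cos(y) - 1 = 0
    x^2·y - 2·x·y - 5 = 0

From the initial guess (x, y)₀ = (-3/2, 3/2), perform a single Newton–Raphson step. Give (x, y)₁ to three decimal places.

(-1.442, 1.035)

At (-3/2, 3/2): F = (3.80426, 2.875).
Jacobian J = [[10·x·y - 10·x, 5·x^2 - 6·y + sin(y) + 4], [2·x·y - 2·y, x^2 - 2·x]].
At the point, J = [[-7.500, 7.24749], [-7.500, 5.250]] (det J = 14.98121).
Solving J·Δ = −F gives Δ = (0.058, -0.465).
Then the next iterate is (x, y)₁ = (-1.442, 1.035).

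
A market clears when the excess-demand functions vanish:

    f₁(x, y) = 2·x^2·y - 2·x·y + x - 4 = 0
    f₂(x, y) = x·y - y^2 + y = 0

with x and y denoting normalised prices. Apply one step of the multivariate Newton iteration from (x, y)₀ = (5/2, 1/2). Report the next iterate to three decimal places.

(3.143, -0.229)

At (5/2, 1/2): F = (2.250, 1.500).
Jacobian J = [[4·x·y - 2·y + 1, 2·x^2 - 2·x], [y, x - 2·y + 1]].
At the point, J = [[5.000, 7.500], [0.500, 2.500]] (det J = 8.750).
Solving J·Δ = −F gives Δ = (0.643, -0.729).
Then the next iterate is (x, y)₁ = (3.143, -0.229).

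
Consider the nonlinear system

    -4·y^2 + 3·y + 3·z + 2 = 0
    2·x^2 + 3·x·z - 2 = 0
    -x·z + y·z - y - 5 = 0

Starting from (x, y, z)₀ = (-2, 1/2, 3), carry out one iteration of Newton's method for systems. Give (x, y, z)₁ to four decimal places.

(3.0526, 8.5263, 1.8421)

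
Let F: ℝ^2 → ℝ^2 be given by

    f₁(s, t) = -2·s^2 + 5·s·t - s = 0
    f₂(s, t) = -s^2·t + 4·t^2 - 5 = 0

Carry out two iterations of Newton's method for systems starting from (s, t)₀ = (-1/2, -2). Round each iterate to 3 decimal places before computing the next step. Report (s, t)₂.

(-0.013, -1.138)

At (-1/2, -2): F = (5.000, 11.500).
Jacobian J = [[-4·s + 5·t - 1, 5·s], [-2·s·t, -s^2 + 8·t]].
At the point, J = [[-9.000, -2.500], [-2.000, -16.250]] (det J = 141.250).
Solving J·Δ = −F gives Δ = (0.372, 0.662).
Then the next iterate is (s, t)₁ = (-0.128, -1.338).
Round to (-0.128, -1.338) and repeat: F = (0.95155, 2.18290), J = [[-7.178, -0.640], [-0.34253, -10.72038]].
Δ = (0.115, 0.200), so (s, t)₂ = (-0.013, -1.138).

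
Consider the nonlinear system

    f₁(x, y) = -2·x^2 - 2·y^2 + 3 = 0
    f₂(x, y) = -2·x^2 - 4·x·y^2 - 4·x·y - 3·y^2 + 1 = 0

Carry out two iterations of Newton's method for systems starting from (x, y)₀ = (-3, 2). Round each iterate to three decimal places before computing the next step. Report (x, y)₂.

At (-3, 2): F = (-23.000, 43.000).
Jacobian J = [[-4·x, -4·y], [-4·x - 4·y^2 - 4·y, -8·x·y - 4·x - 6·y]].
At the point, J = [[12.000, -8.000], [-12.000, 48.000]] (det J = 480.000).
Solving J·Δ = −F gives Δ = (1.583, -0.500).
Then the next iterate is (x, y)₁ = (-1.417, 1.500).
Round to (-1.417, 1.500) and repeat: F = (-5.51578, 11.48922), J = [[5.668, -6.000], [-9.332, 13.672]].
Δ = (0.301, -0.635), so (x, y)₂ = (-1.116, 0.865).

(-1.116, 0.865)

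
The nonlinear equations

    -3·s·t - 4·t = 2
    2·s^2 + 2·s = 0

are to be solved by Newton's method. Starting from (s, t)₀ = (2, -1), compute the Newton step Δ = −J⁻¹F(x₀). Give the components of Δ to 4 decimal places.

At (2, -1): F = (8.0000, 12.0000).
Jacobian J = [[-3·t, -3·s - 4], [4·s + 2, 0]].
At the point, J = [[3.0000, -10.0000], [10.0000, 0.0000]] (det J = 100.0000).
Solving J·Δ = −F gives Δ = (-1.2000, 0.4400).

(-1.2000, 0.4400)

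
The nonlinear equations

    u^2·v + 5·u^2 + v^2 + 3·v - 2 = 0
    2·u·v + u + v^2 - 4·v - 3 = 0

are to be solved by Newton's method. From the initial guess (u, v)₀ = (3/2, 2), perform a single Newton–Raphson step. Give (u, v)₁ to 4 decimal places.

(-2.4776, 8.4627)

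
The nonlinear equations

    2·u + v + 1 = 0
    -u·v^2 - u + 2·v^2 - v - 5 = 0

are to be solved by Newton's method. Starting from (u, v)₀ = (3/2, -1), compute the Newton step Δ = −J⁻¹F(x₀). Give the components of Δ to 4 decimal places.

At (3/2, -1): F = (3.0000, -5.0000).
Jacobian J = [[2, 1], [-v^2 - 1, -2·u·v + 4·v - 1]].
At the point, J = [[2.0000, 1.0000], [-2.0000, -2.0000]] (det J = -2.0000).
Solving J·Δ = −F gives Δ = (-0.5000, -2.0000).

(-0.5000, -2.0000)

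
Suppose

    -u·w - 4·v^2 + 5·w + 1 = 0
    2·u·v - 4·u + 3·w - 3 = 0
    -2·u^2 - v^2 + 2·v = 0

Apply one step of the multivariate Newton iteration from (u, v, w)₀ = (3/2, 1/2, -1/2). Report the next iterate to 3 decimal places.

(1.027, 1.415, 1.113)

At (3/2, 1/2, -1/2): F = (-1.750, -9.000, -3.750).
Jacobian J = [[-w, -8·v, -u + 5], [2·v - 4, 2·u, 3], [-4·u, -2·v + 2, 0]].
At the point, J = [[0.500, -4.000, 3.500], [-3.000, 3.000, 3.000], [-6.000, 1.000, 0.000]] (det J = 123.000).
Solving J·Δ = −F gives Δ = (-0.473, 0.915, 1.613).
Then the next iterate is (u, v, w)₁ = (1.027, 1.415, 1.113).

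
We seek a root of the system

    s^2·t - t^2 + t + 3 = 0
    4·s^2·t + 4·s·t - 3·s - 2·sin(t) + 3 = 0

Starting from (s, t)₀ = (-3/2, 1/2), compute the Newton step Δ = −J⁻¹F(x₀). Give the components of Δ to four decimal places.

At (-3/2, 1/2): F = (4.3750, 8.041149).
Jacobian J = [[2·s·t, s^2 - 2·t + 1], [8·s·t + 4·t - 3, 4·s^2 + 4·s - 2·cos(t)]].
At the point, J = [[-1.5000, 2.2500], [-7.0000, 1.244835]] (det J = 13.882748).
Solving J·Δ = −F gives Δ = (0.9109, -1.3371).

(0.9109, -1.3371)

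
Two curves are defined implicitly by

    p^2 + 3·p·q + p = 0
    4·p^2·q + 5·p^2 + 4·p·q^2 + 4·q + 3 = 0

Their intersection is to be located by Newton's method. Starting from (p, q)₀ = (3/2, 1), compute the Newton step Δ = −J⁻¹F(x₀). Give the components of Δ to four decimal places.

At (3/2, 1): F = (8.2500, 33.2500).
Jacobian J = [[2·p + 3·q + 1, 3·p], [8·p·q + 10·p + 4·q^2, 4·p^2 + 8·p·q + 4]].
At the point, J = [[7.0000, 4.5000], [31.0000, 25.0000]] (det J = 35.5000).
Solving J·Δ = −F gives Δ = (-1.5951, 0.6479).

(-1.5951, 0.6479)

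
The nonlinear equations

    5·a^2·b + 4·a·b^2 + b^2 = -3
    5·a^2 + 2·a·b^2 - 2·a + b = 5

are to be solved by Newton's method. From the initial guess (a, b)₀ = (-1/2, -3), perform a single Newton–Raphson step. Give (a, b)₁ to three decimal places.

At (-1/2, -3): F = (-9.750, -14.750).
Jacobian J = [[10·a·b + 4·b^2, 5·a^2 + 8·a·b + 2·b], [10·a + 2·b^2 - 2, 4·a·b + 1]].
At the point, J = [[51.000, 7.250], [11.000, 7.000]] (det J = 277.250).
Solving J·Δ = −F gives Δ = (-0.140, 2.326).
Then the next iterate is (a, b)₁ = (-0.640, -0.674).

(-0.640, -0.674)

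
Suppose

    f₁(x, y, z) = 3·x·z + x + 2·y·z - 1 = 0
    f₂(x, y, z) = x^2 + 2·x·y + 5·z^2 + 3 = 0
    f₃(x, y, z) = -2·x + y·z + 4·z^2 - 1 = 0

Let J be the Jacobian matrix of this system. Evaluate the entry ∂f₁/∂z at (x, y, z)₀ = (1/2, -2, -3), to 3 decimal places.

∂f₁/∂z = 3·x + 2·y.
At (1/2, -2, -3) this is -2.500.

-2.500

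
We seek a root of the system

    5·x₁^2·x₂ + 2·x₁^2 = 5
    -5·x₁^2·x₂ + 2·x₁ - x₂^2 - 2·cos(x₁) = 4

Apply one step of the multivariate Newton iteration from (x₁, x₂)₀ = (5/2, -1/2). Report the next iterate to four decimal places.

At (5/2, -1/2): F = (-8.1250, 17.977287).
Jacobian J = [[10·x₁·x₂ + 4·x₁, 5·x₁^2], [-10·x₁·x₂ + 2·sin(x₁) + 2, -5·x₁^2 - 2·x₂]].
At the point, J = [[-2.5000, 31.2500], [15.696944, -30.2500]] (det J = -414.904509).
Solving J·Δ = −F gives Δ = (-0.7616, 0.1991).
Then the next iterate is (x₁, x₂)₁ = (1.7384, -0.3009).

(1.7384, -0.3009)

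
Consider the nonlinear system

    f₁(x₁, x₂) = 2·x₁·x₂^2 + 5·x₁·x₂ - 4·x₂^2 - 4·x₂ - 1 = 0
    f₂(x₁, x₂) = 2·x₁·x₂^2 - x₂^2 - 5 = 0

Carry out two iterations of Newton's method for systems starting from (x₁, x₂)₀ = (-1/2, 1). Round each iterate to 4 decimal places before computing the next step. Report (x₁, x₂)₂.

At (-1/2, 1): F = (-12.5000, -7.0000).
Jacobian J = [[2·x₂^2 + 5·x₂, 4·x₁·x₂ + 5·x₁ - 8·x₂ - 4], [2·x₂^2, 4·x₁·x₂ - 2·x₂]].
At the point, J = [[7.0000, -16.5000], [2.0000, -4.0000]] (det J = 5.0000).
Solving J·Δ = −F gives Δ = (13.1000, 4.8000).
Then the next iterate is (x₁, x₂)₁ = (12.6000, 5.8000).
Round to (12.6000, 5.8000) and repeat: F = (1054.3680, 809.0880), J = [[96.2800, 304.9200], [67.2800, 280.7200]].
Δ = (-7.5660, -1.0689), so (x₁, x₂)₂ = (5.0340, 4.7311).

(5.0340, 4.7311)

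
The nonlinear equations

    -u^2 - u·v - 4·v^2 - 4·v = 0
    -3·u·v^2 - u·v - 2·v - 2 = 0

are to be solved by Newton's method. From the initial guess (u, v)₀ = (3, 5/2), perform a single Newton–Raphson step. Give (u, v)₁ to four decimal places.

(7.4689, -0.8143)

At (3, 5/2): F = (-51.5000, -70.7500).
Jacobian J = [[-2·u - v, -u - 8·v - 4], [-3·v^2 - v, -6·u·v - u - 2]].
At the point, J = [[-8.5000, -27.0000], [-21.2500, -50.0000]] (det J = -148.7500).
Solving J·Δ = −F gives Δ = (4.4689, -3.3143).
Then the next iterate is (u, v)₁ = (7.4689, -0.8143).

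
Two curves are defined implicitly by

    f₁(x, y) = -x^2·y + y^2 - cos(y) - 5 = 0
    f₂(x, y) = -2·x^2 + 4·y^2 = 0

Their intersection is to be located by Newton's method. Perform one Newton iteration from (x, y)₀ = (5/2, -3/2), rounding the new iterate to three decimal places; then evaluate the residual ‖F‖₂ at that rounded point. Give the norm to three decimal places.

At (5/2, -3/2): F = (6.55426, -3.500).
Jacobian J = [[-2·x·y, -x^2 + 2·y + sin(y)], [-4·x, 8·y]].
At the point, J = [[7.500, -10.24749], [-10.000, -12.000]] (det J = -192.47495).
Solving J·Δ = −F gives Δ = (-0.595, 0.204).
Then the next iterate is (x, y)₁ = (1.905, -1.296).
Re-evaluating at (1.905, -1.296): F = (1.11148, -0.53959), so ‖F‖₂ = 1.236.

1.236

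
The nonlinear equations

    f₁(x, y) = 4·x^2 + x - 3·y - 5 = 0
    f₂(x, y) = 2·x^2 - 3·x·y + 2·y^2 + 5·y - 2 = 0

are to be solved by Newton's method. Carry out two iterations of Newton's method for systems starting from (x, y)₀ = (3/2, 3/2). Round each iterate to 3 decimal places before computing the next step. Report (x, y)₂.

(1.019, 0.030)

At (3/2, 3/2): F = (1.000, 7.750).
Jacobian J = [[8·x + 1, -3], [4·x - 3·y, -3·x + 4·y + 5]].
At the point, J = [[13.000, -3.000], [1.500, 6.500]] (det J = 89.000).
Solving J·Δ = −F gives Δ = (-0.334, -1.115).
Then the next iterate is (x, y)₁ = (1.166, 0.385).
Round to (1.166, 0.385) and repeat: F = (0.44922, 1.59383), J = [[10.328, -3.000], [3.509, 3.042]].
Δ = (-0.147, -0.355), so (x, y)₂ = (1.019, 0.030).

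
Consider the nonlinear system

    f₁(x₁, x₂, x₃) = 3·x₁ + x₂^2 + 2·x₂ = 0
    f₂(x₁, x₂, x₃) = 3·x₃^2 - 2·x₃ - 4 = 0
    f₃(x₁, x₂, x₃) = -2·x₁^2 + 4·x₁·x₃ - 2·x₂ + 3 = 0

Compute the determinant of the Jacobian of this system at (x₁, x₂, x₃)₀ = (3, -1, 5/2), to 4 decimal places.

78.0000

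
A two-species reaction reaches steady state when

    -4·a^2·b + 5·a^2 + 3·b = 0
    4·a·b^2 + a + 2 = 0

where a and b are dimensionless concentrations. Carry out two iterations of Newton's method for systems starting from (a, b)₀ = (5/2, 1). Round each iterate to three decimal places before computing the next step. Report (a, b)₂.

(-0.346, 0.028)

At (5/2, 1): F = (9.250, 14.500).
Jacobian J = [[-8·a·b + 10·a, -4·a^2 + 3], [4·b^2 + 1, 8·a·b]].
At the point, J = [[5.000, -22.000], [5.000, 20.000]] (det J = 210.000).
Solving J·Δ = −F gives Δ = (-2.400, -0.125).
Then the next iterate is (a, b)₁ = (0.100, 0.875).
Round to (0.100, 0.875) and repeat: F = (2.640, 2.40625), J = [[0.300, 2.960], [4.06250, 0.700]].
Δ = (-0.446, -0.847), so (a, b)₂ = (-0.346, 0.028).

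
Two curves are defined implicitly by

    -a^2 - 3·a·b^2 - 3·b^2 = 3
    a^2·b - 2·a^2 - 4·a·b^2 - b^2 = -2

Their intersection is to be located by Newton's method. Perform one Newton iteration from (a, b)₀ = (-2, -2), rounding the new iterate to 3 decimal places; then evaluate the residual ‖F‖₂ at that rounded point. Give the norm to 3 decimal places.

At (-2, -2): F = (5.000, 14.000).
Jacobian J = [[-2·a - 3·b^2, -6·a·b - 6·b], [2·a·b - 4·a - 4·b^2, a^2 - 8·a·b - 2·b]].
At the point, J = [[-8.000, -12.000], [0.000, -24.000]] (det J = 192.000).
Solving J·Δ = −F gives Δ = (-0.250, 0.583).
Then the next iterate is (a, b)₁ = (-2.250, -1.417).
Re-evaluating at (-2.250, -1.417): F = (-0.53292, 0.76455), so ‖F‖₂ = 0.932.

0.932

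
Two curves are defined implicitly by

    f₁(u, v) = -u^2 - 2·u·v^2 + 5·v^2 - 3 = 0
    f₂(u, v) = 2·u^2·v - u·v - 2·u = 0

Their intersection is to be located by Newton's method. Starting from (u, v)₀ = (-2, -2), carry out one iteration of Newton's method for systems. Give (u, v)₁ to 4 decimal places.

(-1.4664, -1.2537)

At (-2, -2): F = (29.0000, -16.0000).
Jacobian J = [[-2·u - 2·v^2, -4·u·v + 10·v], [4·u·v - v - 2, 2·u^2 - u]].
At the point, J = [[-4.0000, -36.0000], [16.0000, 10.0000]] (det J = 536.0000).
Solving J·Δ = −F gives Δ = (0.5336, 0.7463).
Then the next iterate is (u, v)₁ = (-1.4664, -1.2537).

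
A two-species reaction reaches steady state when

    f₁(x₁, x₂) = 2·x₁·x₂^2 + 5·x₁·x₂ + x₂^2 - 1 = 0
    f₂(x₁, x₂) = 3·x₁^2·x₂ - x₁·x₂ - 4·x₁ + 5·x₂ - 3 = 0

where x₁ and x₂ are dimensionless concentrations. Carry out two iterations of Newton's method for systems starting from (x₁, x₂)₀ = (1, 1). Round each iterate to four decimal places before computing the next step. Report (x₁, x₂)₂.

At (1, 1): F = (7.0000, 0.0000).
Jacobian J = [[2·x₂^2 + 5·x₂, 4·x₁·x₂ + 5·x₁ + 2·x₂], [6·x₁·x₂ - x₂ - 4, 3·x₁^2 - x₁ + 5]].
At the point, J = [[7.0000, 11.0000], [1.0000, 7.0000]] (det J = 38.0000).
Solving J·Δ = −F gives Δ = (-1.2895, 0.1842).
Then the next iterate is (x₁, x₂)₁ = (-0.2895, 1.1842).
Round to (-0.2895, 1.1842) and repeat: F = (-2.123749, 4.719570), J = [[8.725659, -0.450404], [-7.241155, 5.540931]].
Δ = (0.2139, -0.5723), so (x₁, x₂)₂ = (-0.0756, 0.6119).

(-0.0756, 0.6119)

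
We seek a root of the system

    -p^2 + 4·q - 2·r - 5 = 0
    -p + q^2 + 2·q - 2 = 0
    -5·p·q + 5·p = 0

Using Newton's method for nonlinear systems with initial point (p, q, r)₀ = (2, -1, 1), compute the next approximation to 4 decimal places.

(-3.0000, -4.0000, -2.5000)

At (2, -1, 1): F = (-15.0000, -5.0000, 20.0000).
Jacobian J = [[-2·p, 4, -2], [-1, 2·q + 2, 0], [-5·q + 5, -5·p, 0]].
At the point, J = [[-4.0000, 4.0000, -2.0000], [-1.0000, 0.0000, 0.0000], [10.0000, -10.0000, 0.0000]] (det J = -20.0000).
Solving J·Δ = −F gives Δ = (-5.0000, -3.0000, -3.5000).
Then the next iterate is (p, q, r)₁ = (-3.0000, -4.0000, -2.5000).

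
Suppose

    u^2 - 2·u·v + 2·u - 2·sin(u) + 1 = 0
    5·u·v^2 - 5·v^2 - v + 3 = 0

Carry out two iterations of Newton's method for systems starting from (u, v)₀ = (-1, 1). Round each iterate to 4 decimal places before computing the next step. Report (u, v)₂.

At (-1, 1): F = (3.682942, -8.0000).
Jacobian J = [[2·u - 2·v - 2·cos(u) + 2, -2·u], [5·v^2, 10·u·v - 10·v - 1]].
At the point, J = [[-3.080605, 2.0000], [5.0000, -21.0000]] (det J = 54.692697).
Solving J·Δ = −F gives Δ = (1.1216, -0.1139).
Then the next iterate is (u, v)₁ = (0.1216, 0.8861).
Round to (0.1216, 0.8861) and repeat: F = (0.799886, -1.334581), J = [[-1.514232, -0.2432], [3.925866, -8.783502]].
Δ = (0.5156, 0.0785), so (u, v)₂ = (0.6372, 0.9646).

(0.6372, 0.9646)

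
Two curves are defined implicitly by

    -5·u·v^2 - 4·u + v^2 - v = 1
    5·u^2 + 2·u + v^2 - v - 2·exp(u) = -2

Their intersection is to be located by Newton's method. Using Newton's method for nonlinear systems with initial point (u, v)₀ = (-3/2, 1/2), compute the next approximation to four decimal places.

(-0.7895, 0.1140)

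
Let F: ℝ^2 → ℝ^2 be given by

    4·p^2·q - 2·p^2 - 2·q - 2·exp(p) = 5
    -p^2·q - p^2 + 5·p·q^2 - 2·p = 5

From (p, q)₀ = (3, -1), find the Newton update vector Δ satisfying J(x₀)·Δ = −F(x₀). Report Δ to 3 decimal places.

At (3, -1): F = (-97.17107, 4.000).
Jacobian J = [[8·p·q - 4·p - 2·exp(p), 4·p^2 - 2], [-2·p·q - 2·p + 5·q^2 - 2, -p^2 + 10·p·q]].
At the point, J = [[-76.17107, 34.000], [3.000, -39.000]] (det J = 2868.67188).
Solving J·Δ = −F gives Δ = (-1.274, 0.005).

(-1.274, 0.005)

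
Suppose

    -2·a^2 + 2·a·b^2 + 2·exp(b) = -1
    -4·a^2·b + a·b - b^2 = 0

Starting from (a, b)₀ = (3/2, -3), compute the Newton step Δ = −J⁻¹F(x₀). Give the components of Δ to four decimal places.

(-0.3601, 1.0770)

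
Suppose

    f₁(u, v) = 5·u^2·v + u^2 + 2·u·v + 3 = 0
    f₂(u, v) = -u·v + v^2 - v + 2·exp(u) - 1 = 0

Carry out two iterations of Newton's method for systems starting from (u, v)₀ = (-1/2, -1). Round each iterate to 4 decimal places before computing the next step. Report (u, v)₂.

(-1.5244, -1.0975)

At (-1/2, -1): F = (3.0000, 1.713061).
Jacobian J = [[10·u·v + 2·u + 2·v, 5·u^2 + 2·u], [-v + 2·exp(u), -u + 2·v - 1]].
At the point, J = [[2.0000, 0.2500], [2.213061, -2.5000]] (det J = -5.553265).
Solving J·Δ = −F gives Δ = (-1.4277, -0.5786).
Then the next iterate is (u, v)₁ = (-1.9277, -1.5786).
Round to (-1.9277, -1.5786) and repeat: F = (-16.528442, 0.318476), J = [[23.418072, 14.724736], [1.869565, -2.2295]].
Δ = (0.4033, 0.4811), so (u, v)₂ = (-1.5244, -1.0975).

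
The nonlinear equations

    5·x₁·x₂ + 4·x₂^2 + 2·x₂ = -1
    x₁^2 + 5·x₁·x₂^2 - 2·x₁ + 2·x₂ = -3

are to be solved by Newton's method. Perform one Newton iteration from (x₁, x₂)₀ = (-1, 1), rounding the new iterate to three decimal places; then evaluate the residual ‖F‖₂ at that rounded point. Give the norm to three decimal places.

At (-1, 1): F = (2.000, 3.000).
Jacobian J = [[5·x₂, 5·x₁ + 8·x₂ + 2], [2·x₁ + 5·x₂^2 - 2, 10·x₁·x₂ + 2]].
At the point, J = [[5.000, 5.000], [1.000, -8.000]] (det J = -45.000).
Solving J·Δ = −F gives Δ = (-0.689, 0.289).
Then the next iterate is (x₁, x₂)₁ = (-1.689, 1.289).
Re-evaluating at (-1.689, 1.289): F = (-0.66152, -2.22282), so ‖F‖₂ = 2.319.

2.319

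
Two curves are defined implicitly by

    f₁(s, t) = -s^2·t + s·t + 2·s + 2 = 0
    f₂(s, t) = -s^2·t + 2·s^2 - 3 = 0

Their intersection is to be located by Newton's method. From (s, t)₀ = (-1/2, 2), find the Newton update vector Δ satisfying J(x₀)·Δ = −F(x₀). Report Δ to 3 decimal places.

At (-1/2, 2): F = (-0.500, -3.000).
Jacobian J = [[-2·s·t + t + 2, -s^2 + s], [-2·s·t + 4·s, -s^2]].
At the point, J = [[6.000, -0.750], [0.000, -0.250]] (det J = -1.500).
Solving J·Δ = −F gives Δ = (-1.417, -12.000).

(-1.417, -12.000)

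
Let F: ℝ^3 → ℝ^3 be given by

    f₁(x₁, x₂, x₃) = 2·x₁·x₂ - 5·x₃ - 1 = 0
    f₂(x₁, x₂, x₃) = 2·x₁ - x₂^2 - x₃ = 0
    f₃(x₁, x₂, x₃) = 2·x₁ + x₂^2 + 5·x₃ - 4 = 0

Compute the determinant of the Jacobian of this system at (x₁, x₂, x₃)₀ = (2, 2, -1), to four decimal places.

J = [[2·x₂, 2·x₁, -5], [2, -2·x₂, -1], [2, 2·x₂, 5]].
At the point, J = [[4.0000, 4.0000, -5.0000], [2.0000, -4.0000, -1.0000], [2.0000, 4.0000, 5.0000]].
det J = -192.0000.

-192.0000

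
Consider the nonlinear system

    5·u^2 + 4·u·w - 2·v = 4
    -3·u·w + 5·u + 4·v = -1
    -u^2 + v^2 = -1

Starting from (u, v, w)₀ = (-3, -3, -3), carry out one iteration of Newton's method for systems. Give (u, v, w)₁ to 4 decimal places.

At (-3, -3, -3): F = (83.0000, -53.0000, 1.0000).
Jacobian J = [[10·u + 4·w, -2, 4·u], [-3·w + 5, 4, -3·u], [-2·u, 2·v, 0]].
At the point, J = [[-42.0000, -2.0000, -12.0000], [14.0000, 4.0000, 9.0000], [6.0000, -6.0000, 0.0000]] (det J = -1080.0000).
Solving J·Δ = −F gives Δ = (0.6444, 0.8111, 4.5259).
Then the next iterate is (u, v, w)₁ = (-2.3556, -2.1889, 1.5259).

(-2.3556, -2.1889, 1.5259)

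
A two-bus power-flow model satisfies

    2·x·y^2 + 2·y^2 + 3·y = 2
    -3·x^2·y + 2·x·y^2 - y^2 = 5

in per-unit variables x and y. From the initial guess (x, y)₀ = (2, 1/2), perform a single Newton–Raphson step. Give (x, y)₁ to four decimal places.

(0.1500, 0.4917)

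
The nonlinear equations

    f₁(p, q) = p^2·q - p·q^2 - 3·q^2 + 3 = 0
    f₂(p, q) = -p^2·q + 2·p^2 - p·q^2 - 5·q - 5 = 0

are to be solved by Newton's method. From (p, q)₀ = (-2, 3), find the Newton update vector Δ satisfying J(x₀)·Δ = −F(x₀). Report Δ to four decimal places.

(0.0822, 2.1370)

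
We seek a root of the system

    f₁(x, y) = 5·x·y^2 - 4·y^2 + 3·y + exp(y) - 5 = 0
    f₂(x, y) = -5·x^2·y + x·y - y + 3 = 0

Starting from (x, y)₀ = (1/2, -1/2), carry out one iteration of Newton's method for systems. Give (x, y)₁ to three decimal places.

(-0.211, 0.902)

At (1/2, -1/2): F = (-6.26847, 3.875).
Jacobian J = [[5·y^2, 10·x·y - 8·y + exp(y) + 3], [-10·x·y + y, -5·x^2 + x - 1]].
At the point, J = [[1.250, 5.10653], [2.000, -1.750]] (det J = -12.40056).
Solving J·Δ = −F gives Δ = (-0.711, 1.402).
Then the next iterate is (x, y)₁ = (-0.211, 0.902).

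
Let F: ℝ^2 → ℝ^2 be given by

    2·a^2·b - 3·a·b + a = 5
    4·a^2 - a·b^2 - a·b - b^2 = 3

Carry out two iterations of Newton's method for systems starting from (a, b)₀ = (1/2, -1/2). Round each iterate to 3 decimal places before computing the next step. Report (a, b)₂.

At (1/2, -1/2): F = (-4.000, -2.125).
Jacobian J = [[4·a·b - 3·b + 1, 2·a^2 - 3·a], [8·a - b^2 - b, -2·a·b - a - 2·b]].
At the point, J = [[1.500, -1.000], [4.250, 1.000]] (det J = 5.750).
Solving J·Δ = −F gives Δ = (1.065, -2.402).
Then the next iterate is (a, b)₁ = (1.565, -2.902).
Round to (1.565, -2.902) and repeat: F = (-4.02541, -10.26288), J = [[-8.46052, 0.20345], [7.00040, 13.32226]].
Δ = (-0.452, 1.008), so (a, b)₂ = (1.113, -1.894).

(1.113, -1.894)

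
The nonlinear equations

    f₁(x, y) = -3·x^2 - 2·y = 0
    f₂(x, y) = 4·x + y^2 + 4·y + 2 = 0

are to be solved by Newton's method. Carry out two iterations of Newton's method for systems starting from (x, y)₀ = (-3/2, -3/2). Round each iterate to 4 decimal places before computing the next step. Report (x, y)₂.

(-0.0449, 0.1532)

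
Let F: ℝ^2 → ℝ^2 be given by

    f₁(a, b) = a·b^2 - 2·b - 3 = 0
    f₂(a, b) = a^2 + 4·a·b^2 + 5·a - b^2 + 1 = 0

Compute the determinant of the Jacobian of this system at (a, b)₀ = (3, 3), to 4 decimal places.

J = [[b^2, 2·a·b - 2], [2·a + 4·b^2 + 5, 8·a·b - 2·b]].
At the point, J = [[9.0000, 16.0000], [47.0000, 66.0000]].
det J = -158.0000.

-158.0000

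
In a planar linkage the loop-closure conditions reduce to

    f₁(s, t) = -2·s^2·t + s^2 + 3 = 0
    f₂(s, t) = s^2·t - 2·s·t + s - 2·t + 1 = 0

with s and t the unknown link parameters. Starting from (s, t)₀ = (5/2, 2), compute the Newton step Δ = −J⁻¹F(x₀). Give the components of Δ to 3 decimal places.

(-0.373, -0.813)

At (5/2, 2): F = (-15.750, 2.000).
Jacobian J = [[-4·s·t + 2·s, -2·s^2], [2·s·t - 2·t + 1, s^2 - 2·s - 2]].
At the point, J = [[-15.000, -12.500], [7.000, -0.750]] (det J = 98.750).
Solving J·Δ = −F gives Δ = (-0.373, -0.813).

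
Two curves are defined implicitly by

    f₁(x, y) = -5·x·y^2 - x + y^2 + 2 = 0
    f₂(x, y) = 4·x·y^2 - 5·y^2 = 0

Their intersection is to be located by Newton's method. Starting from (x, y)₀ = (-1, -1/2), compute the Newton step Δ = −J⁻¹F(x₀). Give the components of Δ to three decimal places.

(1.895, 0.039)

At (-1, -1/2): F = (4.500, -2.250).
Jacobian J = [[-5·y^2 - 1, -10·x·y + 2·y], [4·y^2, 8·x·y - 10·y]].
At the point, J = [[-2.250, -6.000], [1.000, 9.000]] (det J = -14.250).
Solving J·Δ = −F gives Δ = (1.895, 0.039).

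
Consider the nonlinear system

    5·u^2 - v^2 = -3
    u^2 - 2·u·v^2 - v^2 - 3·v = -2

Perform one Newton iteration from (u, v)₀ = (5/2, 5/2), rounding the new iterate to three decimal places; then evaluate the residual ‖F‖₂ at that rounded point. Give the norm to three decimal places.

At (5/2, 5/2): F = (28.000, -36.750).
Jacobian J = [[10·u, -2·v], [2·u - 2·v^2, -4·u·v - 2·v - 3]].
At the point, J = [[25.000, -5.000], [-7.500, -33.000]] (det J = -862.500).
Solving J·Δ = −F gives Δ = (-1.284, -0.822).
Then the next iterate is (u, v)₁ = (1.216, 1.678).
Re-evaluating at (1.216, 1.678): F = (7.57760, -11.21877), so ‖F‖₂ = 13.538.

13.538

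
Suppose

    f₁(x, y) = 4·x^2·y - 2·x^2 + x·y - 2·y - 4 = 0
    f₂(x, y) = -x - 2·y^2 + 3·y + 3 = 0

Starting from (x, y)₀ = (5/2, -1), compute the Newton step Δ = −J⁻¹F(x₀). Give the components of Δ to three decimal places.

At (5/2, -1): F = (-42.000, -4.500).
Jacobian J = [[8·x·y - 4·x + y, 4·x^2 + x - 2], [-1, -4·y + 3]].
At the point, J = [[-31.000, 25.500], [-1.000, 7.000]] (det J = -191.500).
Solving J·Δ = −F gives Δ = (-0.936, 0.509).

(-0.936, 0.509)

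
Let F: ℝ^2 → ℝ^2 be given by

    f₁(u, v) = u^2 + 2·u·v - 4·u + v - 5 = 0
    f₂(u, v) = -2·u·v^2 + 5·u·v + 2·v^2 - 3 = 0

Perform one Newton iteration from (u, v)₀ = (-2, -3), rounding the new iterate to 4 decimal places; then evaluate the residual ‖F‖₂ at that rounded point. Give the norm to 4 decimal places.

22.4600

At (-2, -3): F = (16.0000, 81.0000).
Jacobian J = [[2·u + 2·v - 4, 2·u + 1], [-2·v^2 + 5·v, -4·u·v + 5·u + 4·v]].
At the point, J = [[-14.0000, -3.0000], [-33.0000, -46.0000]] (det J = 545.0000).
Solving J·Δ = −F gives Δ = (0.9046, 1.1119).
Then the next iterate is (u, v)₁ = (-1.0954, -1.8881).
Re-evaluating at (-1.0954, -1.8881): F = (2.829851, 22.280997), so ‖F‖₂ = 22.4600.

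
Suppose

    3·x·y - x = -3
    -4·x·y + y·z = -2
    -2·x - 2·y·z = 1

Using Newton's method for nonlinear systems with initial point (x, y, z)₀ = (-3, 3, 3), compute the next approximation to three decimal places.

At (-3, 3, 3): F = (-21.000, 47.000, -13.000).
Jacobian J = [[3·y - 1, 3·x, 0], [-4·y, -4·x + z, y], [-2, -2·z, -2·y]].
At the point, J = [[8.000, -9.000, 0.000], [-12.000, 15.000, 3.000], [-2.000, -6.000, -6.000]] (det J = 126.000).
Solving J·Δ = −F gives Δ = (5.357, 2.429, -6.381).
Then the next iterate is (x, y, z)₁ = (2.357, 5.429, -3.381).

(2.357, 5.429, -3.381)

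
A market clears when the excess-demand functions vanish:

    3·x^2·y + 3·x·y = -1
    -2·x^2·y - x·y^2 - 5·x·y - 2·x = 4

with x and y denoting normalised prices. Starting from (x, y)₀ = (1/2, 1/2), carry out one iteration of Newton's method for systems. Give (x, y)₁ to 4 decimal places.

At (1/2, 1/2): F = (2.1250, -6.6250).
Jacobian J = [[6·x·y + 3·y, 3·x^2 + 3·x], [-4·x·y - y^2 - 5·y - 2, -2·x^2 - 2·x·y - 5·x]].
At the point, J = [[3.0000, 2.2500], [-5.7500, -3.5000]] (det J = 2.4375).
Solving J·Δ = −F gives Δ = (-3.0641, 3.1410).
Then the next iterate is (x, y)₁ = (-2.5641, 3.6410).

(-2.5641, 3.6410)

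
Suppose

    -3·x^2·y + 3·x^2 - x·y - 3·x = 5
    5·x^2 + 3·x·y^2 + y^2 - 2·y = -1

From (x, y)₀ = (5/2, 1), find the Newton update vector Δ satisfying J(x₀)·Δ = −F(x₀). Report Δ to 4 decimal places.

At (5/2, 1): F = (-15.0000, 38.7500).
Jacobian J = [[-6·x·y + 6·x - y - 3, -3·x^2 - x], [10·x + 3·y^2, 6·x·y + 2·y - 2]].
At the point, J = [[-4.0000, -21.2500], [28.0000, 15.0000]] (det J = 535.0000).
Solving J·Δ = −F gives Δ = (-1.1186, -0.4953).

(-1.1186, -0.4953)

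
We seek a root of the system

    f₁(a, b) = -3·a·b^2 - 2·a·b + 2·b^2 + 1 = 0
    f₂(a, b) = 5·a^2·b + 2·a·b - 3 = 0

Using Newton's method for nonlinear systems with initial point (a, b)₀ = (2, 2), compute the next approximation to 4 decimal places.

At (2, 2): F = (-23.0000, 45.0000).
Jacobian J = [[-3·b^2 - 2·b, -6·a·b - 2·a + 4·b], [10·a·b + 2·b, 5·a^2 + 2·a]].
At the point, J = [[-16.0000, -20.0000], [44.0000, 24.0000]] (det J = 496.0000).
Solving J·Δ = −F gives Δ = (-0.7016, -0.5887).
Then the next iterate is (a, b)₁ = (1.2984, 1.4113).

(1.2984, 1.4113)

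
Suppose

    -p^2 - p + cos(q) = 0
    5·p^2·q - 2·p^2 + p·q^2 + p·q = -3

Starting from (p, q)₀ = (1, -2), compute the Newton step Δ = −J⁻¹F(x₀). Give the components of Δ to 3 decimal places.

At (1, -2): F = (-2.41615, -7.000).
Jacobian J = [[-2·p - 1, -sin(q)], [10·p·q - 4·p + q^2 + q, 5·p^2 + 2·p·q + p]].
At the point, J = [[-3.000, 0.90930], [-22.000, 2.000]] (det J = 14.00454).
Solving J·Δ = −F gives Δ = (-0.109, 2.296).

(-0.109, 2.296)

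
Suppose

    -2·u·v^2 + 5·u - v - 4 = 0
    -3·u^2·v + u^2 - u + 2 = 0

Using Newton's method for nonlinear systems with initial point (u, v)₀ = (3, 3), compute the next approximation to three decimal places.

(2.002, 2.107)

At (3, 3): F = (-46.000, -73.000).
Jacobian J = [[-2·v^2 + 5, -4·u·v - 1], [-6·u·v + 2·u - 1, -3·u^2]].
At the point, J = [[-13.000, -37.000], [-49.000, -27.000]] (det J = -1462.000).
Solving J·Δ = −F gives Δ = (-0.998, -0.893).
Then the next iterate is (u, v)₁ = (2.002, 2.107).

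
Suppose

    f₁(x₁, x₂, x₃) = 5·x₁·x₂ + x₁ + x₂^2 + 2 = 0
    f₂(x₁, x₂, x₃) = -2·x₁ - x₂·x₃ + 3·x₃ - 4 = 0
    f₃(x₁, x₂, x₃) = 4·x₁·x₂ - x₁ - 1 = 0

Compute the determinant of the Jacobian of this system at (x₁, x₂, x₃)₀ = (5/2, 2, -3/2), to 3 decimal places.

J = [[5·x₂ + 1, 5·x₁ + 2·x₂, 0], [-2, -x₃, -x₂ + 3], [4·x₂ - 1, 4·x₁, 0]].
At the point, J = [[11.000, 16.500, 0.000], [-2.000, 1.500, 1.000], [7.000, 10.000, 0.000]].
det J = 5.500.

5.500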